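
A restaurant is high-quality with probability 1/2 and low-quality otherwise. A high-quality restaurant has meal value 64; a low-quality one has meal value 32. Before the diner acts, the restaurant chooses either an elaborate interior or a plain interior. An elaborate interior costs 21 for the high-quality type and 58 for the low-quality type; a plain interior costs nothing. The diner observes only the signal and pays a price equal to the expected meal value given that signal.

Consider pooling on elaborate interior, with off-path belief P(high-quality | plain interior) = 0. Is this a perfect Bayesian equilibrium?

No

On the equilibrium path (elaborate interior) the diner holds the prior 1/2 and pays 1/2·64 + 1/2·32 = 48. Off-path (plain interior) belief 0 gives 0·64 + 1·32 = 32.
High-quality: elaborate interior gives 48 − 21 = 27; plain interior gives 32 − 0 = 32. Deviates. ✗
Low-quality: elaborate interior gives 48 − 58 = -10; plain interior gives 32 − 0 = 32. Deviates. ✗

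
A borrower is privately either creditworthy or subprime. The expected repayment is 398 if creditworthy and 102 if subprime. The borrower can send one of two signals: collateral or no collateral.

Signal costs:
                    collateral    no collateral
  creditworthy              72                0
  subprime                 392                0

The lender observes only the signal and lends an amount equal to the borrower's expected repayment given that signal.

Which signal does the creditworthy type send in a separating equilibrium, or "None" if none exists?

collateral

Try creditworthy → collateral, subprime → no collateral:
  If types separate, collateral earns payment 398 and no collateral earns 102.
  Creditworthy: collateral gives 398 − 72 = 326; no collateral gives 102 − 0 = 102. No deviation. ✓
  Subprime: no collateral gives 102 − 0 = 102; collateral gives 398 − 392 = 6. No deviation. ✓
Both hold — the creditworthy type sends collateral.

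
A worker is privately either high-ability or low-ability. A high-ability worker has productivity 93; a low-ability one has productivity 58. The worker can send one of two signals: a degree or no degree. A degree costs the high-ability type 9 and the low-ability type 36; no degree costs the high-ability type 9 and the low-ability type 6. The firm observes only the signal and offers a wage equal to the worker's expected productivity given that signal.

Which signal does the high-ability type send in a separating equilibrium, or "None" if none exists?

Try high-ability → degree, low-ability → no degree:
  If types separate, degree earns payment 93 and no degree earns 58.
  High-ability: degree gives 93 − 9 = 84; no degree gives 58 − 9 = 49. No deviation. ✓
  Low-ability: no degree gives 58 − 6 = 52; degree gives 93 − 36 = 57. Would deviate. ✗
Try high-ability → no degree, low-ability → degree:
  If types separate, no degree earns payment 93 and degree earns 58.
  High-ability: no degree gives 93 − 9 = 84; degree gives 58 − 9 = 49. No deviation. ✓
  Low-ability: degree gives 58 − 36 = 22; no degree gives 93 − 6 = 87. Would deviate. ✗
Neither assignment is incentive-compatible.

None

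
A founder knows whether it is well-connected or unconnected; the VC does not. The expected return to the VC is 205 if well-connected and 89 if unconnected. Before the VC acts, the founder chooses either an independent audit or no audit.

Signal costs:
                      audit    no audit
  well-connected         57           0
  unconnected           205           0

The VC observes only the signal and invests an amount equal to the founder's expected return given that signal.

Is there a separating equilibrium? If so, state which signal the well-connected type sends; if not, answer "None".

audit

Try well-connected → audit, unconnected → no audit:
  If types separate, audit earns payment 205 and no audit earns 89.
  Well-connected: audit gives 205 − 57 = 148; no audit gives 89 − 0 = 89. No deviation. ✓
  Unconnected: no audit gives 89 − 0 = 89; audit gives 205 − 205 = 0. No deviation. ✓
Both hold — the well-connected type sends audit.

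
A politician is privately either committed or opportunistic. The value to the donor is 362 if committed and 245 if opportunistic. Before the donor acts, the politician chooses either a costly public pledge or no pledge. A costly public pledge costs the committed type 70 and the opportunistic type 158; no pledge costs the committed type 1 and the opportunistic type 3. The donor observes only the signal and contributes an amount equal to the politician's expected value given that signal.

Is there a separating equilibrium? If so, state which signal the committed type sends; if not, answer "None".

Try committed → pledge, opportunistic → no pledge:
  If types separate, pledge earns payment 362 and no pledge earns 245.
  Committed: pledge gives 362 − 70 = 292; no pledge gives 245 − 1 = 244. No deviation. ✓
  Opportunistic: no pledge gives 245 − 3 = 242; pledge gives 362 − 158 = 204. No deviation. ✓
Both hold — the committed type sends pledge.

pledge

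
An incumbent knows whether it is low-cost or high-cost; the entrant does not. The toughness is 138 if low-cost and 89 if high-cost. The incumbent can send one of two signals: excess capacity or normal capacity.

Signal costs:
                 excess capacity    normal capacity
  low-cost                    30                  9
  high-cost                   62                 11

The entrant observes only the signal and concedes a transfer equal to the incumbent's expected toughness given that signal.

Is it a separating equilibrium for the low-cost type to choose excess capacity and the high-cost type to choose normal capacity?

Yes

If types separate, excess capacity earns payment 138 and normal capacity earns 89.
Low-cost: excess capacity gives 138 − 30 = 108; normal capacity gives 89 − 9 = 80. No deviation. ✓
High-cost: normal capacity gives 89 − 11 = 78; excess capacity gives 138 − 62 = 76. No deviation. ✓
Neither type gains from mimicking the other.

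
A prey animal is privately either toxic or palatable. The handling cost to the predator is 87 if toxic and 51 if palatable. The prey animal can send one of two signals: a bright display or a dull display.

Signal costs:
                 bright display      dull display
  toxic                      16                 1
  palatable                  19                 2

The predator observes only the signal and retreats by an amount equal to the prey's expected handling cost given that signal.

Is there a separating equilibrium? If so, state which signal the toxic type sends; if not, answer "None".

None

Try toxic → bright display, palatable → dull display:
  Under separation the predator infers type exactly: bright display → toxic (pays 87), dull display → palatable (pays 51).
  Toxic: bright display gives 87 − 16 = 71; dull display gives 51 − 1 = 50. No deviation. ✓
  Palatable: dull display gives 51 − 2 = 49; bright display gives 87 − 19 = 68. Would deviate. ✗
Try toxic → dull display, palatable → bright display:
  Under separation the predator infers type exactly: dull display → toxic (pays 87), bright display → palatable (pays 51).
  Toxic: dull display gives 87 − 1 = 86; bright display gives 51 − 16 = 35. No deviation. ✓
  Palatable: bright display gives 51 − 19 = 32; dull display gives 87 − 2 = 85. Would deviate. ✗
Neither assignment is incentive-compatible.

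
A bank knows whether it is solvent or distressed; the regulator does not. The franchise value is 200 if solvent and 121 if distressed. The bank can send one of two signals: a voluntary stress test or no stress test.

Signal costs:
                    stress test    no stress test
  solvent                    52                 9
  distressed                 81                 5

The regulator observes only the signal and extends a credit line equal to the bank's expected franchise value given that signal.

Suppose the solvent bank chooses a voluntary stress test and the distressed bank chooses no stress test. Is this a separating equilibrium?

No

If types separate, stress test earns payment 200 and no stress test earns 121.
Solvent: stress test gives 200 − 52 = 148; no stress test gives 121 − 9 = 112. No deviation. ✓
Distressed: no stress test gives 121 − 5 = 116; stress test gives 200 − 81 = 119. Would deviate. ✗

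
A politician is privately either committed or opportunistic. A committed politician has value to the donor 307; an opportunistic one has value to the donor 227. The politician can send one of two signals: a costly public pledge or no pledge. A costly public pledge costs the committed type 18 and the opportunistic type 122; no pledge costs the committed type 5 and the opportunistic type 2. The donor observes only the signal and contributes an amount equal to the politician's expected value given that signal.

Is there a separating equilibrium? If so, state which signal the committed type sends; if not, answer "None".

pledge

Try committed → pledge, opportunistic → no pledge:
  Under separation the donor infers type exactly: pledge → committed (pays 307), no pledge → opportunistic (pays 227).
  Committed: pledge gives 307 − 18 = 289; no pledge gives 227 − 5 = 222. No deviation. ✓
  Opportunistic: no pledge gives 227 − 2 = 225; pledge gives 307 − 122 = 185. No deviation. ✓
Both hold — the committed type sends pledge.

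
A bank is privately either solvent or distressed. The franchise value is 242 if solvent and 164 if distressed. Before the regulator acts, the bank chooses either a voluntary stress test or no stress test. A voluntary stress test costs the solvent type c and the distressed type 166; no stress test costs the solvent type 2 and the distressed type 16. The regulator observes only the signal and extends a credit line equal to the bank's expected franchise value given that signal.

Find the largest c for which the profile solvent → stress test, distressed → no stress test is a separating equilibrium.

Under separation: stress test → solvent (pays 242); no stress test → distressed (pays 164).
Distressed: 164 − 16 = 148 ≥ 242 − 166 = 76. Holds regardless of c. ✓
Solvent: 242 − c ≥ 164 − 2, so c ≤ 242 − 162 = 80.

80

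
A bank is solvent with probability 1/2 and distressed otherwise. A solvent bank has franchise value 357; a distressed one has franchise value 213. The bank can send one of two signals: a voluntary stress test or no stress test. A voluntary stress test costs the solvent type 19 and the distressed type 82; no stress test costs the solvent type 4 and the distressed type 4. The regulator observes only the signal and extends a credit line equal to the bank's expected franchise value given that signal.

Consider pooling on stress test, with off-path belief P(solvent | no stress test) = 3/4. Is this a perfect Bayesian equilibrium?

At the pooled signal (stress test) the regulator holds the prior 1/2 and pays 1/2·357 + 1/2·213 = 285. Off-path (no stress test) belief 3/4 gives 3/4·357 + 1/4·213 = 321.
Solvent: stress test gives 285 − 19 = 266; no stress test gives 321 − 4 = 317. Deviates. ✗
Distressed: stress test gives 285 − 82 = 203; no stress test gives 321 − 4 = 317. Deviates. ✗

No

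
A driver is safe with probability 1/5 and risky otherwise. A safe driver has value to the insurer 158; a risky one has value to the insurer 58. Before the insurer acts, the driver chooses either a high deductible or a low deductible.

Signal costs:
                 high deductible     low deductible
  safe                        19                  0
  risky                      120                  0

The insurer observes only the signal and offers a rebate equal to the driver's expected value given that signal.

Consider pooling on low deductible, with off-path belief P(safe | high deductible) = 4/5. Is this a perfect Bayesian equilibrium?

At the pooled signal (low deductible) the insurer holds the prior 1/5 and pays 1/5·158 + 4/5·58 = 78. Off-path (high deductible) belief 4/5 gives 4/5·158 + 1/5·58 = 138.
Safe: low deductible gives 78 − 0 = 78; high deductible gives 138 − 19 = 119. Deviates. ✗
Risky: low deductible gives 78 − 0 = 78; high deductible gives 138 − 120 = 18. Stays. ✓

No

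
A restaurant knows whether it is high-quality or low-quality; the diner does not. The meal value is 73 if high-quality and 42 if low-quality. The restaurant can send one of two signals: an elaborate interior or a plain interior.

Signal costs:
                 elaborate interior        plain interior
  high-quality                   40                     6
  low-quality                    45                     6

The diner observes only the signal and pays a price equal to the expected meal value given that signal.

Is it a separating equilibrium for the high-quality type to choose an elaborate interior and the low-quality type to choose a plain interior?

If types separate, elaborate interior earns payment 73 and plain interior earns 42.
High-quality: elaborate interior gives 73 − 40 = 33; plain interior gives 42 − 6 = 36. Would deviate. ✗
Low-quality: plain interior gives 42 − 6 = 36; elaborate interior gives 73 − 45 = 28. No deviation. ✓

No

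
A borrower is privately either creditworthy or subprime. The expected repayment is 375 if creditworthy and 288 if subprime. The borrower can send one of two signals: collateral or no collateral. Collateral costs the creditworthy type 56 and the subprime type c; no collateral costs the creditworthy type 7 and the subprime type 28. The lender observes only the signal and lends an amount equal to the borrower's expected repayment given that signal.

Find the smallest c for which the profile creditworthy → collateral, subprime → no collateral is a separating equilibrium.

Under separation: collateral → creditworthy (pays 375); no collateral → subprime (pays 288).
Creditworthy: 375 − 56 = 319 ≥ 288 − 7 = 281. Holds regardless of c. ✓
Subprime: 288 − 28 ≥ 375 − c, so c ≥ 375 − 260 = 115.

115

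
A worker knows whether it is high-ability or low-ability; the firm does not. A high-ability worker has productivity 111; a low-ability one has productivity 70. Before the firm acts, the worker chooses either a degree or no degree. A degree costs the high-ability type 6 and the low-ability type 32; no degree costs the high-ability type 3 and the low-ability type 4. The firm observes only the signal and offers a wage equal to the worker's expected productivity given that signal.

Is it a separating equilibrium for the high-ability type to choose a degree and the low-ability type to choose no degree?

No

If types separate, degree earns payment 111 and no degree earns 70.
High-ability: degree gives 111 − 6 = 105; no degree gives 70 − 3 = 67. No deviation. ✓
Low-ability: no degree gives 70 − 4 = 66; degree gives 111 − 32 = 79. Would deviate. ✗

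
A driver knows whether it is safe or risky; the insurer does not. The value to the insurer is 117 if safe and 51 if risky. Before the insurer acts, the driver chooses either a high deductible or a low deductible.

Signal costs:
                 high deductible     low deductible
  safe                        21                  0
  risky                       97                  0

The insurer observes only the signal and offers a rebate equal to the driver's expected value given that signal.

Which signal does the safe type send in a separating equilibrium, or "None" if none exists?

Try safe → high deductible, risky → low deductible:
  Under separation the insurer infers type exactly: high deductible → safe (pays 117), low deductible → risky (pays 51).
  Safe: high deductible gives 117 − 21 = 96; low deductible gives 51 − 0 = 51. No deviation. ✓
  Risky: low deductible gives 51 − 0 = 51; high deductible gives 117 − 97 = 20. No deviation. ✓
Both hold — the safe type sends high deductible.

high deductible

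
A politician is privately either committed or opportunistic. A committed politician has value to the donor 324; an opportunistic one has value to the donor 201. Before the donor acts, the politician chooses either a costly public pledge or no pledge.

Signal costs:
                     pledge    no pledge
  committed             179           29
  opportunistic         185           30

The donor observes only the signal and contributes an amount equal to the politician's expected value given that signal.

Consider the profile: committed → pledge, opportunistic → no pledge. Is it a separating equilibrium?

No

Under separation the donor infers type exactly: pledge → committed (pays 324), no pledge → opportunistic (pays 201).
Committed: pledge gives 324 − 179 = 145; no pledge gives 201 − 29 = 172. Would deviate. ✗
Opportunistic: no pledge gives 201 − 30 = 171; pledge gives 324 − 185 = 139. No deviation. ✓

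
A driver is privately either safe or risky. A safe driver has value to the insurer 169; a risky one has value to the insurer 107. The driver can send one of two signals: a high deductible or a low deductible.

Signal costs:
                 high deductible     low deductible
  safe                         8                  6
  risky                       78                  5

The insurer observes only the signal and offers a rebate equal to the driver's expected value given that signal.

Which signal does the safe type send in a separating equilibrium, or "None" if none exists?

high deductible

Try safe → high deductible, risky → low deductible:
  Under separation the insurer infers type exactly: high deductible → safe (pays 169), low deductible → risky (pays 107).
  Safe: high deductible gives 169 − 8 = 161; low deductible gives 107 − 6 = 101. No deviation. ✓
  Risky: low deductible gives 107 − 5 = 102; high deductible gives 169 − 78 = 91. No deviation. ✓
Both hold — the safe type sends high deductible.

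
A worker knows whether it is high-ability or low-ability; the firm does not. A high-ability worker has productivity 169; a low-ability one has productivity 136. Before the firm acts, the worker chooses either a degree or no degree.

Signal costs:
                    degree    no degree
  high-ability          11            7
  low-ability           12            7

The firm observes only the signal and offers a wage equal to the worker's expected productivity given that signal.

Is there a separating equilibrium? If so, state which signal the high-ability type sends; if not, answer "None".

None

Try high-ability → degree, low-ability → no degree:
  Under separation the firm infers type exactly: degree → high-ability (pays 169), no degree → low-ability (pays 136).
  High-ability: degree gives 169 − 11 = 158; no degree gives 136 − 7 = 129. No deviation. ✓
  Low-ability: no degree gives 136 − 7 = 129; degree gives 169 − 12 = 157. Would deviate. ✗
Try high-ability → no degree, low-ability → degree:
  Under separation the firm infers type exactly: no degree → high-ability (pays 169), degree → low-ability (pays 136).
  High-ability: no degree gives 169 − 7 = 162; degree gives 136 − 11 = 125. No deviation. ✓
  Low-ability: degree gives 136 − 12 = 124; no degree gives 169 − 7 = 162. Would deviate. ✗
Neither assignment is incentive-compatible.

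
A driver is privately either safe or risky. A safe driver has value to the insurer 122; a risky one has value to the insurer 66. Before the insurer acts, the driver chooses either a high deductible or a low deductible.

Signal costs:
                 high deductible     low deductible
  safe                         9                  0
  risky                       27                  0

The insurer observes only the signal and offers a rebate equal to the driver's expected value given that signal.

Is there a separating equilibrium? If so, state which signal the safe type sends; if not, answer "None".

None

Try safe → high deductible, risky → low deductible:
  If types separate, high deductible earns payment 122 and low deductible earns 66.
  Safe: high deductible gives 122 − 9 = 113; low deductible gives 66 − 0 = 66. No deviation. ✓
  Risky: low deductible gives 66 − 0 = 66; high deductible gives 122 − 27 = 95. Would deviate. ✗
Try safe → low deductible, risky → high deductible:
  If types separate, low deductible earns payment 122 and high deductible earns 66.
  Safe: low deductible gives 122 − 0 = 122; high deductible gives 66 − 9 = 57. No deviation. ✓
  Risky: high deductible gives 66 − 27 = 39; low deductible gives 122 − 0 = 122. Would deviate. ✗
Neither assignment is incentive-compatible.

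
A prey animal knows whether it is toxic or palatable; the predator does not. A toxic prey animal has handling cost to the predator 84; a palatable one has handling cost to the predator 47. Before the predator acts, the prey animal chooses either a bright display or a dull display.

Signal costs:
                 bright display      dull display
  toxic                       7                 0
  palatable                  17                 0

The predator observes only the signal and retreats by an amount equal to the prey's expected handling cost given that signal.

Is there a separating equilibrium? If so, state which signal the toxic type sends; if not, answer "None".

None

Try toxic → bright display, palatable → dull display:
  If types separate, bright display earns payment 84 and dull display earns 47.
  Toxic: bright display gives 84 − 7 = 77; dull display gives 47 − 0 = 47. No deviation. ✓
  Palatable: dull display gives 47 − 0 = 47; bright display gives 84 − 17 = 67. Would deviate. ✗
Try toxic → dull display, palatable → bright display:
  If types separate, dull display earns payment 84 and bright display earns 47.
  Toxic: dull display gives 84 − 0 = 84; bright display gives 47 − 7 = 40. No deviation. ✓
  Palatable: bright display gives 47 − 17 = 30; dull display gives 84 − 0 = 84. Would deviate. ✗
Neither assignment is incentive-compatible.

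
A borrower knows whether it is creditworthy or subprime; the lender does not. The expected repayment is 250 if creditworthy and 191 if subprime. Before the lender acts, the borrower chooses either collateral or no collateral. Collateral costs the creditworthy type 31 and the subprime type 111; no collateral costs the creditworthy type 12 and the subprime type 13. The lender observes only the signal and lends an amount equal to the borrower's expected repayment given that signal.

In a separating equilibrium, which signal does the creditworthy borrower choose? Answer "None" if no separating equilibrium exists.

Try creditworthy → collateral, subprime → no collateral:
  Under separation the lender infers type exactly: collateral → creditworthy (pays 250), no collateral → subprime (pays 191).
  Creditworthy: collateral gives 250 − 31 = 219; no collateral gives 191 − 12 = 179. No deviation. ✓
  Subprime: no collateral gives 191 − 13 = 178; collateral gives 250 − 111 = 139. No deviation. ✓
Both hold — the creditworthy type sends collateral.

collateral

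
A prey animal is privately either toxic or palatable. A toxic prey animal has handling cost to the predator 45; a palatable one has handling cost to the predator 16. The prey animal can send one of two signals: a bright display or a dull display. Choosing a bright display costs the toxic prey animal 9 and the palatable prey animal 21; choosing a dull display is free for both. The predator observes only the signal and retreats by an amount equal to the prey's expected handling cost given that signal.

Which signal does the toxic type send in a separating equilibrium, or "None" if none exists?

Try toxic → bright display, palatable → dull display:
  Under separation the predator infers type exactly: bright display → toxic (pays 45), dull display → palatable (pays 16).
  Toxic: bright display gives 45 − 9 = 36; dull display gives 16 − 0 = 16. No deviation. ✓
  Palatable: dull display gives 16 − 0 = 16; bright display gives 45 − 21 = 24. Would deviate. ✗
Try toxic → dull display, palatable → bright display:
  Under separation the predator infers type exactly: dull display → toxic (pays 45), bright display → palatable (pays 16).
  Toxic: dull display gives 45 − 0 = 45; bright display gives 16 − 9 = 7. No deviation. ✓
  Palatable: bright display gives 16 − 21 = -5; dull display gives 45 − 0 = 45. Would deviate. ✗
Neither assignment is incentive-compatible.

None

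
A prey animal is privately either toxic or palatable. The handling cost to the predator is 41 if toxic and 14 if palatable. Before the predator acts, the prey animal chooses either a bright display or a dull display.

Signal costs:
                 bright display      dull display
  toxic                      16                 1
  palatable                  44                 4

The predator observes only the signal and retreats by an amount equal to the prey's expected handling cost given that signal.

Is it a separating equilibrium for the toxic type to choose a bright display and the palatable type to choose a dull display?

Yes

Under separation the predator infers type exactly: bright display → toxic (pays 41), dull display → palatable (pays 14).
Toxic: bright display gives 41 − 16 = 25; dull display gives 14 − 1 = 13. No deviation. ✓
Palatable: dull display gives 14 − 4 = 10; bright display gives 41 − 44 = -3. No deviation. ✓
Neither type gains from mimicking the other.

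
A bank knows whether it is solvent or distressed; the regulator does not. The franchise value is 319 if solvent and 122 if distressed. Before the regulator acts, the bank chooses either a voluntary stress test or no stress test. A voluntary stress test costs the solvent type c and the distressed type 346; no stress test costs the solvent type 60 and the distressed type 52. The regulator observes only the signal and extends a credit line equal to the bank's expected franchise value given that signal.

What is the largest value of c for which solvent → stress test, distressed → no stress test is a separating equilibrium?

257

Under separation: stress test → solvent (pays 319); no stress test → distressed (pays 122).
Distressed: 122 − 52 = 70 ≥ 319 − 346 = -27. Holds regardless of c. ✓
Solvent: 319 − c ≥ 122 − 60, so c ≤ 319 − 62 = 257.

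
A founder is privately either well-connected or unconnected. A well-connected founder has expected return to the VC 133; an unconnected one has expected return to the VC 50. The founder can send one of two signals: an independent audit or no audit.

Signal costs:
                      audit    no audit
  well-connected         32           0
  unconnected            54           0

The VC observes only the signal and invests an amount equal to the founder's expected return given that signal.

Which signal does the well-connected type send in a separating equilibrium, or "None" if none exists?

Try well-connected → audit, unconnected → no audit:
  Under separation the VC infers type exactly: audit → well-connected (pays 133), no audit → unconnected (pays 50).
  Well-connected: audit gives 133 − 32 = 101; no audit gives 50 − 0 = 50. No deviation. ✓
  Unconnected: no audit gives 50 − 0 = 50; audit gives 133 − 54 = 79. Would deviate. ✗
Try well-connected → no audit, unconnected → audit:
  Under separation the VC infers type exactly: no audit → well-connected (pays 133), audit → unconnected (pays 50).
  Well-connected: no audit gives 133 − 0 = 133; audit gives 50 − 32 = 18. No deviation. ✓
  Unconnected: audit gives 50 − 54 = -4; no audit gives 133 − 0 = 133. Would deviate. ✗
Neither assignment is incentive-compatible.

None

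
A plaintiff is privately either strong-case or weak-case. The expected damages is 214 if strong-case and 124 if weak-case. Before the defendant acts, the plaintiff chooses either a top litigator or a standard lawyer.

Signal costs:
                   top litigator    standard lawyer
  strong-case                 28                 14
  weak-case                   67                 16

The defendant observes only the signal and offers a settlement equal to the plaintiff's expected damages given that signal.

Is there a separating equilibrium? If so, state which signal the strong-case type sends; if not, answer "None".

Try strong-case → top litigator, weak-case → standard lawyer:
  If types separate, top litigator earns payment 214 and standard lawyer earns 124.
  Strong-case: top litigator gives 214 − 28 = 186; standard lawyer gives 124 − 14 = 110. No deviation. ✓
  Weak-case: standard lawyer gives 124 − 16 = 108; top litigator gives 214 − 67 = 147. Would deviate. ✗
Try strong-case → standard lawyer, weak-case → top litigator:
  If types separate, standard lawyer earns payment 214 and top litigator earns 124.
  Strong-case: standard lawyer gives 214 − 14 = 200; top litigator gives 124 − 28 = 96. No deviation. ✓
  Weak-case: top litigator gives 124 − 67 = 57; standard lawyer gives 214 − 16 = 198. Would deviate. ✗
Neither assignment is incentive-compatible.

None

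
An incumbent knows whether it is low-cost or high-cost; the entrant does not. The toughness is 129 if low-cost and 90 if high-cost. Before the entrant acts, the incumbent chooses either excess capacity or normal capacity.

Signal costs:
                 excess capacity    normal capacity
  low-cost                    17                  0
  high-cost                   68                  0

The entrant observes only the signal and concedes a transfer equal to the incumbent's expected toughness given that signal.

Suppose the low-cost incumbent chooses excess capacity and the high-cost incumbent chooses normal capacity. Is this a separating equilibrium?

Yes

Under separation the entrant infers type exactly: excess capacity → low-cost (pays 129), normal capacity → high-cost (pays 90).
Low-cost: excess capacity gives 129 − 17 = 112; normal capacity gives 90 − 0 = 90. No deviation. ✓
High-cost: normal capacity gives 90 − 0 = 90; excess capacity gives 129 − 68 = 61. No deviation. ✓
Neither type gains from mimicking the other.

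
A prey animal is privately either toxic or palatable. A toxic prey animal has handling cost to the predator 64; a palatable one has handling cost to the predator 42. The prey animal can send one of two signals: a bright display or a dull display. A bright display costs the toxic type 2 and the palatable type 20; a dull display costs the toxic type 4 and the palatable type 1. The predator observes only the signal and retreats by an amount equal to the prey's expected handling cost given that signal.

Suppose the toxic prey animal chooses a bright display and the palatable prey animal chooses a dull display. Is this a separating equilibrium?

No

Under separation the predator infers type exactly: bright display → toxic (pays 64), dull display → palatable (pays 42).
Toxic: bright display gives 64 − 2 = 62; dull display gives 42 − 4 = 38. No deviation. ✓
Palatable: dull display gives 42 − 1 = 41; bright display gives 64 − 20 = 44. Would deviate. ✗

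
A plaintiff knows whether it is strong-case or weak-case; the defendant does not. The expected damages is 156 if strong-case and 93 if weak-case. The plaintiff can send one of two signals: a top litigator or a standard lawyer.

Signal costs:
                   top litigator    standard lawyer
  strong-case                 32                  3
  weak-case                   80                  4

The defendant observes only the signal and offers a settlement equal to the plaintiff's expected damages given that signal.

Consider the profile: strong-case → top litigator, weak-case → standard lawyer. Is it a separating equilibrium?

Under separation the defendant infers type exactly: top litigator → strong-case (pays 156), standard lawyer → weak-case (pays 93).
Strong-case: top litigator gives 156 − 32 = 124; standard lawyer gives 93 − 3 = 90. No deviation. ✓
Weak-case: standard lawyer gives 93 − 4 = 89; top litigator gives 156 − 80 = 76. No deviation. ✓
Both incentive constraints hold.

Yes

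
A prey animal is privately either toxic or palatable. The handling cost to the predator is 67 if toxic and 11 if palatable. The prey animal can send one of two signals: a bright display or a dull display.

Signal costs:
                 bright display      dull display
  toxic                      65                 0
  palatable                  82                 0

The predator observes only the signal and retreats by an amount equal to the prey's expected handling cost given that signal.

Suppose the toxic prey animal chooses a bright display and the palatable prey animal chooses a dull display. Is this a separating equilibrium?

If types separate, bright display earns payment 67 and dull display earns 11.
Toxic: bright display gives 67 − 65 = 2; dull display gives 11 − 0 = 11. Would deviate. ✗
Palatable: dull display gives 11 − 0 = 11; bright display gives 67 − 82 = -15. No deviation. ✓

No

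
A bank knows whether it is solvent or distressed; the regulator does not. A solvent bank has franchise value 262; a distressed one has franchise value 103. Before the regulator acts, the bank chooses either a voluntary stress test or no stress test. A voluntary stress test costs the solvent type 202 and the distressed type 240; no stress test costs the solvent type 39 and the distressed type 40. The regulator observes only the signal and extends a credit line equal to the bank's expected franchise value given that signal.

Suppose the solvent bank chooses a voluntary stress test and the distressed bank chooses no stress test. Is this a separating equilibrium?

No

Under separation the regulator infers type exactly: stress test → solvent (pays 262), no stress test → distressed (pays 103).
Solvent: stress test gives 262 − 202 = 60; no stress test gives 103 − 39 = 64. Would deviate. ✗
Distressed: no stress test gives 103 − 40 = 63; stress test gives 262 − 240 = 22. No deviation. ✓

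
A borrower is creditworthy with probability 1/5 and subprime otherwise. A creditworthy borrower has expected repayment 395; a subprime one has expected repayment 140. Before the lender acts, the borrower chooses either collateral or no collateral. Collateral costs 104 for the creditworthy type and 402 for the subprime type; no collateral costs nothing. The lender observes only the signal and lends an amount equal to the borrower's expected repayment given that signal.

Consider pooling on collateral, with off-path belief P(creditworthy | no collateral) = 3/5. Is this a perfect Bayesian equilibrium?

On the equilibrium path (collateral) the lender holds the prior 1/5 and pays 1/5·395 + 4/5·140 = 191. Off-path (no collateral) belief 3/5 gives 3/5·395 + 2/5·140 = 293.
Creditworthy: collateral gives 191 − 104 = 87; no collateral gives 293 − 0 = 293. Deviates. ✗
Subprime: collateral gives 191 − 402 = -211; no collateral gives 293 − 0 = 293. Deviates. ✗

No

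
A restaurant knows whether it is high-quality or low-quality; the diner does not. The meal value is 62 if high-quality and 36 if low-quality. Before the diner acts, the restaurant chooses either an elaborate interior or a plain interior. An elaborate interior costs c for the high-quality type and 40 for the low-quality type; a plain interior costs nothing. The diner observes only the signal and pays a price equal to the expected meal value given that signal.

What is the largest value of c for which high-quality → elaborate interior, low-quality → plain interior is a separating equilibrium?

Under separation: elaborate interior → high-quality (pays 62); plain interior → low-quality (pays 36).
Low-quality: 36 − 0 = 36 ≥ 62 − 40 = 22. Holds regardless of c. ✓
High-quality: 62 − c ≥ 36 − 0, so c ≤ 62 − 36 = 26.

26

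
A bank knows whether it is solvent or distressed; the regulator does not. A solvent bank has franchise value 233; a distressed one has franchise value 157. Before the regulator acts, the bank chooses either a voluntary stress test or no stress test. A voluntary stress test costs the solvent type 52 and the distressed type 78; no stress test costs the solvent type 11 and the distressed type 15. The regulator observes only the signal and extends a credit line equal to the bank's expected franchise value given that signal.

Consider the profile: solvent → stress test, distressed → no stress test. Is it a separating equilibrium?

Under separation the regulator infers type exactly: stress test → solvent (pays 233), no stress test → distressed (pays 157).
Solvent: stress test gives 233 − 52 = 181; no stress test gives 157 − 11 = 146. No deviation. ✓
Distressed: no stress test gives 157 − 15 = 142; stress test gives 233 − 78 = 155. Would deviate. ✗

No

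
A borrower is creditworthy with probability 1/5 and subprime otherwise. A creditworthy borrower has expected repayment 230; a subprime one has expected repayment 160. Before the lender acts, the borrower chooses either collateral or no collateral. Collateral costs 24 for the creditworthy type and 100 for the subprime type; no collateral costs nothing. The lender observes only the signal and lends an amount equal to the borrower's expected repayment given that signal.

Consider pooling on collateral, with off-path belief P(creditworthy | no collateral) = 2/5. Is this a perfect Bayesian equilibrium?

At the pooled signal (collateral) the lender holds the prior 1/5 and pays 1/5·230 + 4/5·160 = 174. Off-path (no collateral) belief 2/5 gives 2/5·230 + 3/5·160 = 188.
Creditworthy: collateral gives 174 − 24 = 150; no collateral gives 188 − 0 = 188. Deviates. ✗
Subprime: collateral gives 174 − 100 = 74; no collateral gives 188 − 0 = 188. Deviates. ✗

No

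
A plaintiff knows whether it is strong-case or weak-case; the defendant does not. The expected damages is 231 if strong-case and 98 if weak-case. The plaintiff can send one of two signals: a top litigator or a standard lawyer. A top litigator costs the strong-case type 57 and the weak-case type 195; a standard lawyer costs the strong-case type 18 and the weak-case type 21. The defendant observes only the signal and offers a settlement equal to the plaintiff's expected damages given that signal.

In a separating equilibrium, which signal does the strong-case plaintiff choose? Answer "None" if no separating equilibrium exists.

top litigator

Try strong-case → top litigator, weak-case → standard lawyer:
  Under separation the defendant infers type exactly: top litigator → strong-case (pays 231), standard lawyer → weak-case (pays 98).
  Strong-case: top litigator gives 231 − 57 = 174; standard lawyer gives 98 − 18 = 80. No deviation. ✓
  Weak-case: standard lawyer gives 98 − 21 = 77; top litigator gives 231 − 195 = 36. No deviation. ✓
Both hold — the strong-case type sends top litigator.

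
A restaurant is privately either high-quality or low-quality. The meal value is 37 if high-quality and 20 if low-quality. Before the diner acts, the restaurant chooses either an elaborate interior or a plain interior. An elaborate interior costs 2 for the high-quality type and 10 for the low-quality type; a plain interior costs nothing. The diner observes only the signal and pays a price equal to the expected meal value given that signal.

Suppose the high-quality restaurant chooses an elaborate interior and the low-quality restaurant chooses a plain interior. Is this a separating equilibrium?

If types separate, elaborate interior earns payment 37 and plain interior earns 20.
High-quality: elaborate interior gives 37 − 2 = 35; plain interior gives 20 − 0 = 20. No deviation. ✓
Low-quality: plain interior gives 20 − 0 = 20; elaborate interior gives 37 − 10 = 27. Would deviate. ✗

No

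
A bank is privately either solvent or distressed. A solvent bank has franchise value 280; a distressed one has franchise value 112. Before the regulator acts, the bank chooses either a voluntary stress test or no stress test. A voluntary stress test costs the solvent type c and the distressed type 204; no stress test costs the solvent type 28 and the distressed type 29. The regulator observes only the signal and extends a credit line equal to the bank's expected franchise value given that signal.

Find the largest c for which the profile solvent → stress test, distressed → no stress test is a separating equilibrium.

Under separation: stress test → solvent (pays 280); no stress test → distressed (pays 112).
Distressed: 112 − 29 = 83 ≥ 280 − 204 = 76. Holds regardless of c. ✓
Solvent: 280 − c ≥ 112 − 28, so c ≤ 280 − 84 = 196.

196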